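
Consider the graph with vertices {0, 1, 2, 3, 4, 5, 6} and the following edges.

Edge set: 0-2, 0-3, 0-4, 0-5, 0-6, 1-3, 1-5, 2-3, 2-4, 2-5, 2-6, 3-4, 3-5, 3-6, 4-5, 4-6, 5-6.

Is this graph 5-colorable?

0, 2, 3, 4, 5, 6 are mutually adjacent (a clique of size 6), so at least 6 colors are needed.
So 5 colors are not enough.

No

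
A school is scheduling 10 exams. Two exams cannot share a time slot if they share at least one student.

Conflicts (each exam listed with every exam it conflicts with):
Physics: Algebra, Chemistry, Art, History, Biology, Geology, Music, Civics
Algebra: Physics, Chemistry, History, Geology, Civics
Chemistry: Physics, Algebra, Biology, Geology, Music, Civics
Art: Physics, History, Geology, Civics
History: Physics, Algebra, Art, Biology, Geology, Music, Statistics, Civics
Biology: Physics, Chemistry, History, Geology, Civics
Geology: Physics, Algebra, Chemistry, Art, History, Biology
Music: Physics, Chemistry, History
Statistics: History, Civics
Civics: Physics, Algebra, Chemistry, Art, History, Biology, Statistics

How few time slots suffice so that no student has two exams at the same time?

Physics, Chemistry, Biology, Civics all conflict with each other, so at least 4 time slots are needed.
4 time slots suffice: time slot 1 → {Physics, Statistics}; time slot 2 → {Chemistry, History}; time slot 3 → {Geology, Music, Civics}; time slot 4 → {Algebra, Art, Biology}. Each listed conflict is separated.

4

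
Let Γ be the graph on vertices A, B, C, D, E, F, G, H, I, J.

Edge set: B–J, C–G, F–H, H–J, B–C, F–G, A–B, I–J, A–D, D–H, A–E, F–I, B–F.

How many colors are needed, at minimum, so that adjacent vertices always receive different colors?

The cycle F-H-D-A-B-F has odd length 5, so it cannot be 2-colored; at least 3 colors are needed.
3 colors suffice: color 1 → {A, C, F, J}; color 2 → {B, E, G, H, I}; color 3 → {D}. No two adjacent vertices share a color.

3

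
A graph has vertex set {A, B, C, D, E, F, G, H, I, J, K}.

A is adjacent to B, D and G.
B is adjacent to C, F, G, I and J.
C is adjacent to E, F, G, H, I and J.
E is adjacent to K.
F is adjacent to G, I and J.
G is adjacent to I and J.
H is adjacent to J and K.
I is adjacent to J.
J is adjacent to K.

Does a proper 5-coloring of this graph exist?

No

B, C, F, G, I, J are mutually adjacent (a clique of size 6), so at least 6 colors are needed.
So 5 colors are not enough.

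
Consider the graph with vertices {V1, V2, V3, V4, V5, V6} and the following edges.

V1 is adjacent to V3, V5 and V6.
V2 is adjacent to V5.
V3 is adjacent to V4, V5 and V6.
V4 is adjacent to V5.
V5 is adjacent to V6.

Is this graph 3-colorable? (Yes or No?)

No

V1, V3, V5, V6 are pairwise adjacent (a clique of size 4), so at least 4 colors are needed.
So 3 colors are not enough.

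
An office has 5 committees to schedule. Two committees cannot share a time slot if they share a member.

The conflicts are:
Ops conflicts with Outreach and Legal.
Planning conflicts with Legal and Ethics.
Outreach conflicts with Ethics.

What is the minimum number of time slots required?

3

The cycle Planning-Legal-Ops-Outreach-Ethics-Planning has odd length 5, so it cannot be 2-colored; at least 3 time slots are needed.
3 time slots suffice: time slot 1 → {Ops, Ethics}; time slot 2 → {Outreach, Legal}; time slot 3 → {Planning}. Every pair that conflicts lands in different time slots.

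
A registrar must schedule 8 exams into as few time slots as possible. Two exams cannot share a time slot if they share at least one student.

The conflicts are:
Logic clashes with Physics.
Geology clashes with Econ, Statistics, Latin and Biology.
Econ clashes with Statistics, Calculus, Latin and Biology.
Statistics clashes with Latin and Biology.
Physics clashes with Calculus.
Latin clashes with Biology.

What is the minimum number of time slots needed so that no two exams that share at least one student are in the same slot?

Geology, Econ, Statistics, Latin, Biology all conflict with each other, so at least 5 time slots are needed.
A valid assignment using 5 time slots: Logic=2, Geology=5, Econ=1, Statistics=3, Physics=1, Calculus=2, Latin=2, Biology=4. Every pair that conflicts lands in different time slots.

5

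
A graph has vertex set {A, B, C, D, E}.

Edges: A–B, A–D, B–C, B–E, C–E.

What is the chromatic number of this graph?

B, C, E are mutually adjacent, so at least 3 colors are needed.
3 colors suffice: color 1 → {B, D}; color 2 → {A, E}; color 3 → {C}. No two adjacent vertices share a color.

3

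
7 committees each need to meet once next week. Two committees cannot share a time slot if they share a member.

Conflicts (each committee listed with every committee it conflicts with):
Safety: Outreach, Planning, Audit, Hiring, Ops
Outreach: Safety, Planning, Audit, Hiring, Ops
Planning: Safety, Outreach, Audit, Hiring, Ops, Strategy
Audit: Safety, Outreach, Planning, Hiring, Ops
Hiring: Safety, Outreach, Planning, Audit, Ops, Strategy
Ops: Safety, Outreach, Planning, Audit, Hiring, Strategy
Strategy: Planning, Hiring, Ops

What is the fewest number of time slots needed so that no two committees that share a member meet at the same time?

Safety, Outreach, Planning, Audit, Hiring, Ops are mutually in conflict, so at least 6 time slots are needed.
6 time slots suffice: time slot 1 → {Ops}; time slot 2 → {Hiring}; time slot 3 → {Planning}; time slot 4 → {Audit, Strategy}; time slot 5 → {Safety}; time slot 6 → {Outreach}. No two conflicting committees share a time slot.

6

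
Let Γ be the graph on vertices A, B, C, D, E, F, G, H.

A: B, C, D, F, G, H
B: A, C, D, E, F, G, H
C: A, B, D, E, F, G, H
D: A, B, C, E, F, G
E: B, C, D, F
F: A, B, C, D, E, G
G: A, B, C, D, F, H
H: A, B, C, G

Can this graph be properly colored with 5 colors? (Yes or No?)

A, B, C, D, F, G are pairwise adjacent (a clique of size 6), so at least 6 colors are needed.
So 5 colors are not enough.

No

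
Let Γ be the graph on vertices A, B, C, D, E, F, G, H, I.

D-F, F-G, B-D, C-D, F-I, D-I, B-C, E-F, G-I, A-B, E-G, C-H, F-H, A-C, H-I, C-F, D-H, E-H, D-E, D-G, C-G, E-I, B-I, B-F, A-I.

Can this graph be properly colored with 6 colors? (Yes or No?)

Yes

The chromatic number is 5. D, E, F, H, I are mutually adjacent (a clique of size 5), so at least 5 colors are needed.
5 colors suffice: A=blue, B=yellow, C=red, D=blue, E=purple, F=green, G=yellow, H=yellow, I=red.
Since 6 ≥ 5, a proper 6-coloring certainly exists.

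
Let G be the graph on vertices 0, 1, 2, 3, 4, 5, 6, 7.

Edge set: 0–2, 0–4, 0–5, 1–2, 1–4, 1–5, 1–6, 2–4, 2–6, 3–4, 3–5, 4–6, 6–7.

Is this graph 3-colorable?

1, 2, 4, 6 are pairwise adjacent (a clique of size 4), so at least 4 colors are needed.
So 3 colors are not enough.

No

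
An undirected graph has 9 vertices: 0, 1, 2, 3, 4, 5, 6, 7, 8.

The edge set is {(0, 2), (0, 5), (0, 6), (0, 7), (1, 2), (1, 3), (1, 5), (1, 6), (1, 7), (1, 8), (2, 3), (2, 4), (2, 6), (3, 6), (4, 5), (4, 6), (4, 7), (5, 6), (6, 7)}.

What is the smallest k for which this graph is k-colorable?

4

1, 2, 3, 6 are mutually adjacent (a clique of size 4), so at least 4 colors are needed.
4 colors suffice: color a → {6, 8}; color b → {0, 1, 4}; color c → {2, 5, 7}; color d → {3}. Every edge joins two different colors.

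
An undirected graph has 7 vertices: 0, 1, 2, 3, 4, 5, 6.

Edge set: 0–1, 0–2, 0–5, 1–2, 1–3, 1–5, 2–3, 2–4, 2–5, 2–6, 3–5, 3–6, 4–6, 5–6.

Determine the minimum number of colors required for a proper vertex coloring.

4

1, 2, 3, 5 are pairwise adjacent (a clique of size 4), so at least 4 colors are needed.
4 colors suffice: color a → {2}; color b → {4, 5}; color c → {1, 6}; color d → {0, 3}. Every edge joins two different colors.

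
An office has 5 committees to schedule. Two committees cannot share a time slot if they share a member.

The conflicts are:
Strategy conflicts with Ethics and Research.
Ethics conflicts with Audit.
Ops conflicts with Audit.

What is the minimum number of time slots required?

2

Ethics and Audit conflict, so at least 2 time slots are needed.
2 time slots suffice: time slot 1 → {Ethics, Ops, Research}; time slot 2 → {Strategy, Audit}. Each listed conflict is separated.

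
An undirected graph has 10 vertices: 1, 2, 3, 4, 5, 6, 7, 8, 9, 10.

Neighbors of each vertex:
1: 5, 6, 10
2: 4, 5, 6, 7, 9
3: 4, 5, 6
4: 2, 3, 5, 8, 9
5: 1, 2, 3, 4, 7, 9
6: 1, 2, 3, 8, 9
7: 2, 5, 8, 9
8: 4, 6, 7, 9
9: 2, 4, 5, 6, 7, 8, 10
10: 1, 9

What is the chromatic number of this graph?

4

2, 4, 5, 9 are pairwise adjacent (a clique of size 4), so at least 4 colors are needed.
4 colors suffice: color red → {1, 3, 9}; color blue → {5, 6, 10}; color green → {4, 7}; color yellow → {2, 8}. Every edge joins two different colors.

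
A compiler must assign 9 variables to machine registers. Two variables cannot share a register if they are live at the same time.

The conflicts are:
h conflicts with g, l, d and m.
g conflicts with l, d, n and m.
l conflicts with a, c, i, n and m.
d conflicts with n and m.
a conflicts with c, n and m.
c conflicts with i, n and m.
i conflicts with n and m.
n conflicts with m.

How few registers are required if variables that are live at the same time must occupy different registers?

l, a, c, n, m are mutually in conflict, so at least 5 registers are needed.
A valid assignment using 5 registers: h=2, g=4, l=3, d=3, a=5, c=4, i=5, n=2, m=1. No two conflicting variables share a register.

5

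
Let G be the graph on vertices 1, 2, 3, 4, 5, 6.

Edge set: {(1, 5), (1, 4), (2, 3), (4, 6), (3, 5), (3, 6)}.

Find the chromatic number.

The cycle 3-5-1-4-6-3 has odd length 5, so it cannot be 2-colored; at least 3 colors are needed.
3 colors suffice: color red → {1, 3}; color blue → {2, 4, 5}; color green → {6}. Every edge joins two different colors.

3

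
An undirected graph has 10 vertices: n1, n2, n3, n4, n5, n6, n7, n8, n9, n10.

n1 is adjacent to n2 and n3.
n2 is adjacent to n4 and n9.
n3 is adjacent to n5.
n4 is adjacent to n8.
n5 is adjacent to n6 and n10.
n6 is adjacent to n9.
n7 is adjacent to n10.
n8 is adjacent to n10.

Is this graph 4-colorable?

The chromatic number is 3. The cycle n10-n8-n4-n2-n9-n6-n5-n10 has odd length 7, so it cannot be 2-colored; at least 3 colors are needed.
One proper 3-coloring: n1=2, n2=1, n3=3, n4=2, n5=1, n6=2, n7=1, n8=1, n9=3, n10=2.
Since 4 ≥ 3, a proper 4-coloring certainly exists.

Yes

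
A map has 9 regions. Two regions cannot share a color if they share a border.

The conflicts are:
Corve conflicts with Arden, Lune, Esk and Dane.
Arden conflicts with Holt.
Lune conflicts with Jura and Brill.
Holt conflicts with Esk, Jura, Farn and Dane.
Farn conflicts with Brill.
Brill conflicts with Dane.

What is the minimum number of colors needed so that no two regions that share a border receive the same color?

The cycle Jura-Lune-Brill-Dane-Holt-Jura has odd length 5, so it cannot be 2-colored; at least 3 colors are needed.
3 colors suffice: color 1 → {Corve, Holt, Brill}; color 2 → {Arden, Lune, Esk, Farn, Dane}; color 3 → {Jura}. No two conflicting regions share a color.

3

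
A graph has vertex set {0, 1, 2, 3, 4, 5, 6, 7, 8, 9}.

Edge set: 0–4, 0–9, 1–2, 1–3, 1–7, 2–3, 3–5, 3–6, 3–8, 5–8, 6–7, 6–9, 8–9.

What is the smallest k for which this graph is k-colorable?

1, 2, 3 are mutually adjacent, so at least 3 colors are needed.
3 colors suffice: color red → {3, 4, 7, 9}; color blue → {0, 1, 6, 8}; color green → {2, 5}. Each edge has distinct colors on its endpoints.

3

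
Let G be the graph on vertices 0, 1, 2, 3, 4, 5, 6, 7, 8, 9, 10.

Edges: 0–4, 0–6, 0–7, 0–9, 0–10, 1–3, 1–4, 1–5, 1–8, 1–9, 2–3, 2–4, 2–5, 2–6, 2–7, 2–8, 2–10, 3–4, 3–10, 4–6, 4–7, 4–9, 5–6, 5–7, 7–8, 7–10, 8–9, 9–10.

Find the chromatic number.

3

2, 7, 8 are pairwise adjacent, so at least 3 colors are needed.
One proper 3-coloring: 0=b, 1=b, 2=b, 3=c, 4=a, 5=a, 6=c, 7=c, 8=a, 9=c, 10=a. No two adjacent vertices share a color.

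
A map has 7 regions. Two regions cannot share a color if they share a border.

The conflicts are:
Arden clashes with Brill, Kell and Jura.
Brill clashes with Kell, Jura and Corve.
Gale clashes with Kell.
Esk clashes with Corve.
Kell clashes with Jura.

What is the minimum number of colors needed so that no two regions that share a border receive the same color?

Arden, Brill, Kell, Jura pairwise conflict, so at least 4 colors are needed.
4 colors suffice: color 1 → {Brill, Gale, Esk}; color 2 → {Kell, Corve}; color 3 → {Arden}; color 4 → {Jura}. No two conflicting regions share a color.

4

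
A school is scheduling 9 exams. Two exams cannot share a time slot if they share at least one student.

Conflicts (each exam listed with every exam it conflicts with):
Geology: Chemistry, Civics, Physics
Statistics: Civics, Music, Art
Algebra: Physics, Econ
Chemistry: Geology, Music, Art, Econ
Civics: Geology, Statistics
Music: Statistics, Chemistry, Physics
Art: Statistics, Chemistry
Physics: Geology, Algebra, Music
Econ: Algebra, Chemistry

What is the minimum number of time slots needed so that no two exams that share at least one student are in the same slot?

3

The cycle Chemistry-Geology-Physics-Algebra-Econ-Chemistry has odd length 5, so it cannot be 2-colored; at least 3 time slots are needed.
3 time slots suffice: time slot 1 → {Statistics, Chemistry, Physics}; time slot 2 → {Geology, Algebra, Music, Art}; time slot 3 → {Civics, Econ}. No two conflicting exams share a time slot.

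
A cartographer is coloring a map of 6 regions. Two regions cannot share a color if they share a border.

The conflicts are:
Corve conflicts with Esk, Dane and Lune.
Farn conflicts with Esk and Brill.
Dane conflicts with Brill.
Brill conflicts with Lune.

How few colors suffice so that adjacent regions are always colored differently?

The cycle Esk-Corve-Lune-Brill-Farn-Esk has odd length 5, so it cannot be 2-colored; at least 3 colors are needed.
3 colors suffice: color 1 → {Corve, Brill}; color 2 → {Farn, Dane, Lune}; color 3 → {Esk}. Every pair that conflicts lands in different colors.

3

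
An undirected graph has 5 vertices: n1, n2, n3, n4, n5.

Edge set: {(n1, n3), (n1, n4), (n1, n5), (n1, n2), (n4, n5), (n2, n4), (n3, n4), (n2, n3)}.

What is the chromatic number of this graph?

n1, n2, n3, n4 are pairwise adjacent (a clique of size 4), so at least 4 colors are needed.
4 colors suffice: color 1 → {n4}; color 2 → {n1}; color 3 → {n3, n5}; color 4 → {n2}. No two adjacent vertices share a color.

4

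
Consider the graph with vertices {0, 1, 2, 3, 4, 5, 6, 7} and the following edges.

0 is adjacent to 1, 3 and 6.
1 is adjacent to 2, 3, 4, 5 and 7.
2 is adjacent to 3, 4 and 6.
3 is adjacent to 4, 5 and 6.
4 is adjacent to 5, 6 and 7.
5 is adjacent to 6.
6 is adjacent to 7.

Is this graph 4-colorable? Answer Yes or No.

Yes

The chromatic number is 4. 1, 3, 4, 5 are mutually adjacent (a clique of size 4), so at least 4 colors are needed.
4 colors suffice: color red → {3, 7}; color blue → {1, 6}; color green → {0, 4}; color yellow → {2, 5}.
That is already a proper 4-coloring.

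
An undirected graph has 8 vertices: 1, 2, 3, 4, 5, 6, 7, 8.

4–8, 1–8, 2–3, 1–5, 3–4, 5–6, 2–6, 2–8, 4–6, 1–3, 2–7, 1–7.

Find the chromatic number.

The cycle 5-6-2-8-1-5 has odd length 5, so it cannot be 2-colored; at least 3 colors are needed.
3 colors suffice: color a → {1, 2, 4}; color b → {3, 6, 7, 8}; color c → {5}. Every edge joins two different colors.

3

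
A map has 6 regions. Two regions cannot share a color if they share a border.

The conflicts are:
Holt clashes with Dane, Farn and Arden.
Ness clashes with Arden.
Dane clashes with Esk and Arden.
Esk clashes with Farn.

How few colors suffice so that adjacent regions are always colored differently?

3

Holt, Dane, Arden are mutually in conflict, so at least 3 colors are needed.
3 colors suffice: color 1 → {Esk, Arden}; color 2 → {Ness, Dane, Farn}; color 3 → {Holt}. Each listed conflict is separated.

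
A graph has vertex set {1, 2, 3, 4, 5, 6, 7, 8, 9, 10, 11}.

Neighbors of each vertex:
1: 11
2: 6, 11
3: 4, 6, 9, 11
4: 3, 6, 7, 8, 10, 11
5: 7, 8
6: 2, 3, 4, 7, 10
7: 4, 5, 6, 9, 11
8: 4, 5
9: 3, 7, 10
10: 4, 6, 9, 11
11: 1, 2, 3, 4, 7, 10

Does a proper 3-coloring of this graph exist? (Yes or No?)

The chromatic number is 3. 3, 4, 6 are pairwise adjacent, so at least 3 colors are needed.
3 colors suffice: color a → {1, 2, 4, 5, 9}; color b → {6, 8, 11}; color c → {3, 7, 10}.
That is already a proper 3-coloring.

Yes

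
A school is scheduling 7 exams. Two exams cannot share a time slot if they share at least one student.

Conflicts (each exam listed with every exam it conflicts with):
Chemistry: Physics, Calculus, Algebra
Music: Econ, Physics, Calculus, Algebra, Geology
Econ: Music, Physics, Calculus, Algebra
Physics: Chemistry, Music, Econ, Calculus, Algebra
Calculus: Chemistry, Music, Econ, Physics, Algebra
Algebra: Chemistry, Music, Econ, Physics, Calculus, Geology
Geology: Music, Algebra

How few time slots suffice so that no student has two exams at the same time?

5

Music, Econ, Physics, Calculus, Algebra are mutually in conflict, so at least 5 time slots are needed.
5 time slots suffice: time slot 1 → {Algebra}; time slot 2 → {Calculus, Geology}; time slot 3 → {Physics}; time slot 4 → {Chemistry, Music}; time slot 5 → {Econ}. Every pair that conflicts lands in different time slots.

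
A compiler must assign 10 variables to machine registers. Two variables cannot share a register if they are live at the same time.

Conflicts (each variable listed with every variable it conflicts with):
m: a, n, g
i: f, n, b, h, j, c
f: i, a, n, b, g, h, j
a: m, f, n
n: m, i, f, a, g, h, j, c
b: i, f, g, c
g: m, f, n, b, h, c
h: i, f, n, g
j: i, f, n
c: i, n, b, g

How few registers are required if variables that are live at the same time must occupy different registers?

4

i, f, n, j all conflict with each other, so at least 4 registers are needed.
4 registers suffice: register 1 → {n, b}; register 2 → {m, f, c}; register 3 → {i, a, g}; register 4 → {h, j}. Each listed conflict is separated.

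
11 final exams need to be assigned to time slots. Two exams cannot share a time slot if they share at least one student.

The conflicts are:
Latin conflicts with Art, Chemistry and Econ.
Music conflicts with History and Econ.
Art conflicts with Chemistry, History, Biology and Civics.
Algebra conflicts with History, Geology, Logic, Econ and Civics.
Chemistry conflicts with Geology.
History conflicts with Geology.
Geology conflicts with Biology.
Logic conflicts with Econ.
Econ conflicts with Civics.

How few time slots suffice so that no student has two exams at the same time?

3

Algebra, Econ, Civics all conflict with each other, so at least 3 time slots are needed.
Using 3 time slots: Latin=2, Music=2, Art=1, Algebra=2, Chemistry=3, History=3, Geology=1, Logic=3, Biology=2, Econ=1, Civics=3. Each listed conflict is separated.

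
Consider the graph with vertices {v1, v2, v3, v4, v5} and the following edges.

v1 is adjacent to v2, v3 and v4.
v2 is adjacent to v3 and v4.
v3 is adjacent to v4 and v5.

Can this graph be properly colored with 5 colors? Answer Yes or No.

The chromatic number is 4. v1, v2, v3, v4 are pairwise adjacent (a clique of size 4), so at least 4 colors are needed.
A valid assignment using 4 colors: v1=3, v2=2, v3=1, v4=4, v5=2.
Since 5 ≥ 4, a proper 5-coloring certainly exists.

Yes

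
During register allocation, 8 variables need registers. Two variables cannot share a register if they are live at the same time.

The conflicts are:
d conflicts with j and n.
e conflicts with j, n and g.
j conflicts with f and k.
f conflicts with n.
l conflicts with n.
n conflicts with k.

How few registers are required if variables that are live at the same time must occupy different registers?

2

d and j conflict, so at least 2 registers are needed.
2 registers suffice: register 1 → {j, n, g}; register 2 → {d, e, f, l, k}. No two conflicting variables share a register.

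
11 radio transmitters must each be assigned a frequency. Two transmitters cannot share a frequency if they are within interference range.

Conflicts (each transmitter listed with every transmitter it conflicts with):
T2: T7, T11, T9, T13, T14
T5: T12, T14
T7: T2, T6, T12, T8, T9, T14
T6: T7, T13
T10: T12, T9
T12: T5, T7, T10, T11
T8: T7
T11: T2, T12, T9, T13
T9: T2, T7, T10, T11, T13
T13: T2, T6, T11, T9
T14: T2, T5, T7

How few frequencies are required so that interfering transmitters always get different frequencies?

4

T2, T11, T9, T13 pairwise conflict, so at least 4 frequencies are needed.
4 frequencies suffice: frequency 1 → {T5, T7, T10, T13}; frequency 2 → {T2, T6, T12, T8}; frequency 3 → {T9, T14}; frequency 4 → {T11}. Every pair that conflicts lands in different frequencies.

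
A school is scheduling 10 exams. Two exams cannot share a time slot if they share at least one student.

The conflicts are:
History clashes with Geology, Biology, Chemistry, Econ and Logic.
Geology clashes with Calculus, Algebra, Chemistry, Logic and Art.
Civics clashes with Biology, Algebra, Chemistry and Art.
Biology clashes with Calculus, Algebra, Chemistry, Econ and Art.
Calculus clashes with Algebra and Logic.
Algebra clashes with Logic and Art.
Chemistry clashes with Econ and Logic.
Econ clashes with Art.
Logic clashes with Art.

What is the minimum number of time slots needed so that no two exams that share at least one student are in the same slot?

4

History, Biology, Chemistry, Econ all conflict with each other, so at least 4 time slots are needed.
4 time slots suffice: time slot 1 → {Geology, Biology}; time slot 2 → {Algebra, Chemistry}; time slot 3 → {Civics, Econ, Logic}; time slot 4 → {History, Calculus, Art}. Every pair that conflicts lands in different time slots.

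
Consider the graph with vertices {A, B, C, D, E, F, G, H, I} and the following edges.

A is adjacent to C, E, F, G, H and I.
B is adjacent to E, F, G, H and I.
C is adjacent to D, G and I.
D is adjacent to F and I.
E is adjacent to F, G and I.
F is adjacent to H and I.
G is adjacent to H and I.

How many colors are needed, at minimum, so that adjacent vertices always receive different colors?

A, C, G, I are pairwise adjacent (a clique of size 4), so at least 4 colors are needed.
4 colors suffice: A=3, B=3, C=4, D=3, E=4, F=2, G=2, H=1, I=1. Each edge has distinct colors on its endpoints.

4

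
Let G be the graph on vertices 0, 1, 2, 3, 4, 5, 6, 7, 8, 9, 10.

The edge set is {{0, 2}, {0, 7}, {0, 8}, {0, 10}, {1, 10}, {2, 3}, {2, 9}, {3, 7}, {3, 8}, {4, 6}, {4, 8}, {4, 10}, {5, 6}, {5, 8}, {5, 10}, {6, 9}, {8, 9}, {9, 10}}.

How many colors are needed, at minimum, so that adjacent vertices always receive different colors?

2

4 and 10 are adjacent, so at least 2 colors are needed.
2 colors suffice: color red → {2, 6, 7, 8, 10}; color blue → {0, 1, 3, 4, 5, 9}. Each edge has distinct colors on its endpoints.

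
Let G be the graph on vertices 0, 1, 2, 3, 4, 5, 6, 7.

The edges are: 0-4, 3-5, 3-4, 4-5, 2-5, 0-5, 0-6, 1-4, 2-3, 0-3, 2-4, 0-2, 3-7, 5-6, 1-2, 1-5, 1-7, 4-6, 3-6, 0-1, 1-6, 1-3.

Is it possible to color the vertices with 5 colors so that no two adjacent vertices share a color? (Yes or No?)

No

0, 1, 3, 4, 5, 6 are mutually adjacent (a clique of size 6), so at least 6 colors are needed.
So 5 colors are not enough.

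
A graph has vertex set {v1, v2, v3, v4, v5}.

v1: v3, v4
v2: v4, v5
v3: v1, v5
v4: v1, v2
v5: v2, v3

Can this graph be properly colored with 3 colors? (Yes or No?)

Yes

The chromatic number is 3. The cycle v5-v3-v1-v4-v2-v5 has odd length 5, so it cannot be 2-colored; at least 3 colors are needed.
3 colors suffice: color 1 → {v1, v2}; color 2 → {v3, v4}; color 3 → {v5}.
That is already a proper 3-coloring.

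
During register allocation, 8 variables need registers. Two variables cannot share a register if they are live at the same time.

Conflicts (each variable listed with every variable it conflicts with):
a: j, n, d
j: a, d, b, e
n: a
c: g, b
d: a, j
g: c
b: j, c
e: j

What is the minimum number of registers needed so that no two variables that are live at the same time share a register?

3

a, j, d all conflict with each other, so at least 3 registers are needed.
Using 3 registers: a=2, j=1, n=1, c=1, d=3, g=2, b=2, e=2. No two conflicting variables share a register.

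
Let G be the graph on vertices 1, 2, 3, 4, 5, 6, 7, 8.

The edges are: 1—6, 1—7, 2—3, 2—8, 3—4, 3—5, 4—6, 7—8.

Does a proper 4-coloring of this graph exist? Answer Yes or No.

Yes

The chromatic number is 3. The cycle 6-1-7-8-2-3-4-6 has odd length 7, so it cannot be 2-colored; at least 3 colors are needed.
3 colors suffice: 1=green, 2=blue, 3=red, 4=blue, 5=blue, 6=red, 7=blue, 8=red.
Since 4 ≥ 3, a proper 4-coloring certainly exists.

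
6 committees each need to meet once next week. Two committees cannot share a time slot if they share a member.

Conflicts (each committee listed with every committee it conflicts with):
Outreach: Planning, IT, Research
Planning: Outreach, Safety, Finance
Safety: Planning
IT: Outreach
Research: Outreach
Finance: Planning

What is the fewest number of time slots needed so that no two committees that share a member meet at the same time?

2

Outreach and Research conflict, so at least 2 time slots are needed.
2 time slots suffice: time slot 1 → {Outreach, Safety, Finance}; time slot 2 → {Planning, IT, Research}. Each listed conflict is separated.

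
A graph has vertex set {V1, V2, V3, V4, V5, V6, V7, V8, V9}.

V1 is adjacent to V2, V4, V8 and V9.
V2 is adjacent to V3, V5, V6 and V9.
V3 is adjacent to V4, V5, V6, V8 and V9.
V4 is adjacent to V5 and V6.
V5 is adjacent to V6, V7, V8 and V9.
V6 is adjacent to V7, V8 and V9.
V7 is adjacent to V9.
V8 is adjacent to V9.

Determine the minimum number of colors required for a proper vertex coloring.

5

V2, V3, V5, V6, V9 are pairwise adjacent (a clique of size 5), so at least 5 colors are needed.
One proper 5-coloring: V1=1, V2=5, V3=4, V4=2, V5=1, V6=3, V7=4, V8=5, V9=2. No two adjacent vertices share a color.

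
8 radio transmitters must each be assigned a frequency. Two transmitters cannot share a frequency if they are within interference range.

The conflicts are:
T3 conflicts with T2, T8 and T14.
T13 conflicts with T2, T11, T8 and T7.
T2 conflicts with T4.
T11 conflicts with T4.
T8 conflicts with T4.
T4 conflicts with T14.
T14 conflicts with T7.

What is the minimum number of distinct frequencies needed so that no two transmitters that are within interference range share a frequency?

The cycle T14-T4-T8-T13-T7-T14 has odd length 5, so it cannot be 2-colored; at least 3 frequencies are needed.
3 frequencies suffice: frequency 1 → {T3, T13, T4}; frequency 2 → {T2, T11, T8, T14}; frequency 3 → {T7}. Each listed conflict is separated.

3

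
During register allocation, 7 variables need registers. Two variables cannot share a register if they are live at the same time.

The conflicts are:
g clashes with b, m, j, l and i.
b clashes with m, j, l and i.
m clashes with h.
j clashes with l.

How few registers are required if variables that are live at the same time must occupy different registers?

g, b, j, l all conflict with each other, so at least 4 registers are needed.
4 registers suffice: register 1 → {g, h}; register 2 → {b}; register 3 → {m, l, i}; register 4 → {j}. Every pair that conflicts lands in different registers.

4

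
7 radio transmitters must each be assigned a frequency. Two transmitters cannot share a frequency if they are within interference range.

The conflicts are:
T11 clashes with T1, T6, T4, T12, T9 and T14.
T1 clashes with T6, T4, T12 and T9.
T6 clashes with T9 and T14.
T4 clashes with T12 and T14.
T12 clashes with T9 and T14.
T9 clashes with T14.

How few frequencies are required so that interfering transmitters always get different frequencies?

T11, T4, T12, T14 are mutually in conflict, so at least 4 frequencies are needed.
4 frequencies suffice: frequency 1 → {T11}; frequency 2 → {T4, T9}; frequency 3 → {T6, T12}; frequency 4 → {T1, T14}. Each listed conflict is separated.

4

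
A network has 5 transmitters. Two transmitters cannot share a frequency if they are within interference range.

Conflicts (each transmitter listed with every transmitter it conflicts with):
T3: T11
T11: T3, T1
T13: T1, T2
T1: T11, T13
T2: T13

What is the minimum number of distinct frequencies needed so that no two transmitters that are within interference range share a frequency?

T11 and T1 conflict, so at least 2 frequencies are needed.
2 frequencies suffice: frequency 1 → {T3, T1, T2}; frequency 2 → {T11, T13}. Every pair that conflicts lands in different frequencies.

2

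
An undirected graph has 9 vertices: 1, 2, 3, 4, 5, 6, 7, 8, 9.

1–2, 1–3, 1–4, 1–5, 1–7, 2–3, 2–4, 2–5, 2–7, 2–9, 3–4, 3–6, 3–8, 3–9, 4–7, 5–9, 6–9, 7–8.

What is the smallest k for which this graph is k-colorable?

4

1, 2, 4, 7 are pairwise adjacent (a clique of size 4), so at least 4 colors are needed.
4 colors suffice: color red → {2, 6, 8}; color blue → {3, 5, 7}; color green → {1, 9}; color yellow → {4}. Every edge joins two different colors.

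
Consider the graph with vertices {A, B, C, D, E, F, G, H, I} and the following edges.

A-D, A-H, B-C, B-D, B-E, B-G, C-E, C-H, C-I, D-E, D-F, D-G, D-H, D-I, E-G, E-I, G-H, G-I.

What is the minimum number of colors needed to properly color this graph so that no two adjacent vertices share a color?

B, D, E, G form a clique, so at least 4 colors are needed.
One proper 4-coloring: A=blue, B=yellow, C=red, D=red, E=green, F=blue, G=blue, H=green, I=yellow. No two adjacent vertices share a color.

4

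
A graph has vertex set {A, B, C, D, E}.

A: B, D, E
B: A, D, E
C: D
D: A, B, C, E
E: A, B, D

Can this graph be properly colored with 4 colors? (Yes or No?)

The chromatic number is 4. A, B, D, E are mutually adjacent (a clique of size 4), so at least 4 colors are needed.
4 colors suffice: A=4, B=2, C=2, D=1, E=3.
That is already a proper 4-coloring.

Yes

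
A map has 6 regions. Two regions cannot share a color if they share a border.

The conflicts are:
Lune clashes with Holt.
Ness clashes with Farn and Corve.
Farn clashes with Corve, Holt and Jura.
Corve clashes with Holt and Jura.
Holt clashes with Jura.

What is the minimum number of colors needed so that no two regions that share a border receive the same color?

4

Farn, Corve, Holt, Jura are mutually in conflict, so at least 4 colors are needed.
4 colors suffice: Lune=1, Ness=3, Farn=1, Corve=2, Holt=3, Jura=4. Each listed conflict is separated.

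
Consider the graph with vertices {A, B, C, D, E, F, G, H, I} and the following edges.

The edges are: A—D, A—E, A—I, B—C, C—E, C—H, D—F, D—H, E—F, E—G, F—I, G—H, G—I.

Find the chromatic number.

3

The cycle H-D-F-E-C-H has odd length 5, so it cannot be 2-colored; at least 3 colors are needed.
A valid assignment using 3 colors: A=blue, B=red, C=blue, D=green, E=red, F=blue, G=blue, H=red, I=red. Each edge has distinct colors on its endpoints.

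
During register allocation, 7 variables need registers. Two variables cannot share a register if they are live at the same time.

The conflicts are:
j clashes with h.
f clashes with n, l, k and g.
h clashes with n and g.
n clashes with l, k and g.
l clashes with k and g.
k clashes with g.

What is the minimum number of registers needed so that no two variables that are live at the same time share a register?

f, n, l, k, g are mutually in conflict, so at least 5 registers are needed.
Using 5 registers: j=1, f=5, h=3, n=1, l=4, k=3, g=2. No two conflicting variables share a register.

5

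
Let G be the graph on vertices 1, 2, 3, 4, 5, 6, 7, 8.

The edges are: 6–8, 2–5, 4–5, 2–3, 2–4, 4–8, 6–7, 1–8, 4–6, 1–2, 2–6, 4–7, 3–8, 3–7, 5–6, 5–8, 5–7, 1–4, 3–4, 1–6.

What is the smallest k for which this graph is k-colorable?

4, 5, 6, 7 are mutually adjacent (a clique of size 4), so at least 4 colors are needed.
One proper 4-coloring: 1=d, 2=c, 3=b, 4=a, 5=d, 6=b, 7=c, 8=c. Each edge has distinct colors on its endpoints.

4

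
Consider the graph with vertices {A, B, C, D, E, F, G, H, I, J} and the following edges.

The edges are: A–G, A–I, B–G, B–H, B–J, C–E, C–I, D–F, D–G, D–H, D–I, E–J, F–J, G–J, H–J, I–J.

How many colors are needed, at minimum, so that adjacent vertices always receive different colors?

B, H, J form a triangle, so at least 3 colors are needed.
3 colors suffice: color red → {A, C, D, J}; color blue → {E, F, G, H, I}; color green → {B}. Each edge has distinct colors on its endpoints.

3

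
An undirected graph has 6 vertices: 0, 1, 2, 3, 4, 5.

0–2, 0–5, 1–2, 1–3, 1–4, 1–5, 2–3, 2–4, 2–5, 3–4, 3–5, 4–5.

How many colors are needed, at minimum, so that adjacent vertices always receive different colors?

1, 2, 3, 4, 5 are mutually adjacent (a clique of size 5), so at least 5 colors are needed.
A valid assignment using 5 colors: 0=green, 1=yellow, 2=red, 3=purple, 4=green, 5=blue. Every edge joins two different colors.

5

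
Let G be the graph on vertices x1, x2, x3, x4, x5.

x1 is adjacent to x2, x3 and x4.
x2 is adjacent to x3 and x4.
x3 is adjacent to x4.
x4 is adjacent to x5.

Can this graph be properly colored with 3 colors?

x1, x2, x3, x4 are mutually adjacent (a clique of size 4), so at least 4 colors are needed.
So 3 colors are not enough.

No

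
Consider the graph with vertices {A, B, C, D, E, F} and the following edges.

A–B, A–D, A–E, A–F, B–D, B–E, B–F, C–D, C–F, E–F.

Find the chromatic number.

4

A, B, E, F are mutually adjacent (a clique of size 4), so at least 4 colors are needed.
A valid assignment using 4 colors: A=1, B=3, C=1, D=2, E=4, F=2. Every edge joins two different colors.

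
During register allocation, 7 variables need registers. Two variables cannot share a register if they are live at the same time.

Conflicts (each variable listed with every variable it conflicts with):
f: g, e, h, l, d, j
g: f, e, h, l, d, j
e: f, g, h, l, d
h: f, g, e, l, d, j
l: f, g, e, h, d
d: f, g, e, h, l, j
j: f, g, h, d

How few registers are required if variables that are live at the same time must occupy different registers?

6

f, g, e, h, l, d pairwise conflict, so at least 6 registers are needed.
6 registers suffice: f=2, g=3, e=5, h=4, l=6, d=1, j=5. Each listed conflict is separated.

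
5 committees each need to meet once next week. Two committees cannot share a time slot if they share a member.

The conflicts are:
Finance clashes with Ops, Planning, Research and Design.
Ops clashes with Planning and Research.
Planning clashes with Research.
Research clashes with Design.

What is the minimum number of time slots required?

4

Finance, Ops, Planning, Research all conflict with each other, so at least 4 time slots are needed.
A valid assignment using 4 time slots: Finance=1, Ops=3, Planning=4, Research=2, Design=3. Each listed conflict is separated.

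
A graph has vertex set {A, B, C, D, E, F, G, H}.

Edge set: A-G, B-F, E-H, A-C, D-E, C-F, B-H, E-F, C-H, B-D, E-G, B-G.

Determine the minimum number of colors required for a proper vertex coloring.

3

The cycle B-G-A-C-F-B has odd length 5, so it cannot be 2-colored; at least 3 colors are needed.
3 colors suffice: color 1 → {B, C, E}; color 2 → {D, F, G, H}; color 3 → {A}. No two adjacent vertices share a color.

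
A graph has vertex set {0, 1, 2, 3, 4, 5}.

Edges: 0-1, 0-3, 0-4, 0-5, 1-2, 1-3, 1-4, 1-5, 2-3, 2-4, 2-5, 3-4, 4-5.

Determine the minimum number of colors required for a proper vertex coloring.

1, 2, 3, 4 are mutually adjacent (a clique of size 4), so at least 4 colors are needed.
A valid assignment using 4 colors: 0=yellow, 1=red, 2=yellow, 3=green, 4=blue, 5=green. Each edge has distinct colors on its endpoints.

4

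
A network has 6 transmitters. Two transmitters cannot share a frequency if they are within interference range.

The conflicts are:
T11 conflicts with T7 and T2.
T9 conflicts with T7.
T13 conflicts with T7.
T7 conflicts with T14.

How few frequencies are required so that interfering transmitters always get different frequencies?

2

T7 and T14 conflict, so at least 2 frequencies are needed.
2 frequencies suffice: frequency 1 → {T7, T2}; frequency 2 → {T11, T9, T13, T14}. Each listed conflict is separated.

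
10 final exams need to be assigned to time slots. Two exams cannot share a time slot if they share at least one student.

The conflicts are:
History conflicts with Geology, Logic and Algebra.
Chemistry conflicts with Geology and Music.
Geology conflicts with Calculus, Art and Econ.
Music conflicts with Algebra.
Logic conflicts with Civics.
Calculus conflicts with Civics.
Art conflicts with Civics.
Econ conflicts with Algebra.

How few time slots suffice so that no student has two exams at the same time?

The cycle Geology-History-Algebra-Music-Chemistry-Geology has odd length 5, so it cannot be 2-colored; at least 3 time slots are needed.
3 time slots suffice: time slot 1 → {Geology, Algebra, Civics}; time slot 2 → {History, Music, Calculus, Art, Econ}; time slot 3 → {Chemistry, Logic}. Each listed conflict is separated.

3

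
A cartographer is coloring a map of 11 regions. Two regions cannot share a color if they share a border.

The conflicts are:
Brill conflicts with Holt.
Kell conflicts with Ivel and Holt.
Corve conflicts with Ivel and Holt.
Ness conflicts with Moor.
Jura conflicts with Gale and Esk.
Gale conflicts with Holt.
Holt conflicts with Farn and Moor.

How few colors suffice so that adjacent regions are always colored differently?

Jura and Esk conflict, so at least 2 colors are needed.
One proper 2-coloring: Brill=2, Kell=2, Corve=2, Ness=1, Jura=1, Ivel=1, Gale=2, Holt=1, Farn=2, Moor=2, Esk=2. Every pair that conflicts lands in different colors.

2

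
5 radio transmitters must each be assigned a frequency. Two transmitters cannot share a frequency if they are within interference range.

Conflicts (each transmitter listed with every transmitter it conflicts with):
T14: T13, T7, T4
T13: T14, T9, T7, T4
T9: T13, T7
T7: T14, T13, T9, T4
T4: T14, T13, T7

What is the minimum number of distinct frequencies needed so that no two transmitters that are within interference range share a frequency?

T14, T13, T7, T4 pairwise conflict, so at least 4 frequencies are needed.
4 frequencies suffice: frequency 1 → {T7}; frequency 2 → {T13}; frequency 3 → {T14, T9}; frequency 4 → {T4}. Every pair that conflicts lands in different frequencies.

4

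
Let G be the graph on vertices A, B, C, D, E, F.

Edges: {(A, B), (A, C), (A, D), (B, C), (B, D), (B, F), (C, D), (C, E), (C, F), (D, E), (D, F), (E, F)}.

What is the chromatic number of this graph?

4

C, D, E, F are pairwise adjacent (a clique of size 4), so at least 4 colors are needed.
4 colors suffice: color 1 → {C}; color 2 → {D}; color 3 → {A, F}; color 4 → {B, E}. No two adjacent vertices share a color.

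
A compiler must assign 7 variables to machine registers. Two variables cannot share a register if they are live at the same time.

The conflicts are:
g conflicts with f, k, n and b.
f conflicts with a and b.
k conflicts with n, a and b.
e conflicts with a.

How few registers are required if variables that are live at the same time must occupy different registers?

g, k, b all conflict with each other, so at least 3 registers are needed.
3 registers suffice: register 1 → {g, a}; register 2 → {f, k, e}; register 3 → {n, b}. Every pair that conflicts lands in different registers.

3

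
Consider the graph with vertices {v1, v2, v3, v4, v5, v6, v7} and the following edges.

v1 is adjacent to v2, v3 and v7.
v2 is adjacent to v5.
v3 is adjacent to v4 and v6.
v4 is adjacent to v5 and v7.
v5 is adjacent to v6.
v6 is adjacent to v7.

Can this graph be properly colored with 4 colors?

Yes

The chromatic number is 3. The cycle v1-v3-v4-v5-v2-v1 has odd length 5, so it cannot be 2-colored; at least 3 colors are needed.
3 colors suffice: v1=1, v2=3, v3=2, v4=1, v5=2, v6=1, v7=2.
Since 4 ≥ 3, a proper 4-coloring certainly exists.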